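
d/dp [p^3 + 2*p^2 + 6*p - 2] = 3*p^2 + 4*p + 6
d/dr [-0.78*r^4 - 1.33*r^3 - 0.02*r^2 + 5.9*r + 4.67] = -3.12*r^3 - 3.99*r^2 - 0.04*r + 5.9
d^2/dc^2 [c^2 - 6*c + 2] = 2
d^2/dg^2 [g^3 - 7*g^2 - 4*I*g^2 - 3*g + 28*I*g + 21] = 6*g - 14 - 8*I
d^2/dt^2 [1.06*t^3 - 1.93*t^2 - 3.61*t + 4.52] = 6.36*t - 3.86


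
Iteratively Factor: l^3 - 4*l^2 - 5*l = (l - 5)*(l^2 + l) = l*(l - 5)*(l + 1)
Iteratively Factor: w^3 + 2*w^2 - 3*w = (w - 1)*(w^2 + 3*w) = w*(w - 1)*(w + 3)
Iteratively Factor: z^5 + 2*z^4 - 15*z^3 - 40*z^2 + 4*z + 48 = (z + 2)*(z^4 - 15*z^2 - 10*z + 24) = (z - 4)*(z + 2)*(z^3 + 4*z^2 + z - 6) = (z - 4)*(z + 2)*(z + 3)*(z^2 + z - 2) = (z - 4)*(z - 1)*(z + 2)*(z + 3)*(z + 2)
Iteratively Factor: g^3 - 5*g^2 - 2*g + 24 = (g + 2)*(g^2 - 7*g + 12) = (g - 4)*(g + 2)*(g - 3)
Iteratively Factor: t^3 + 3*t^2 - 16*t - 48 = (t + 4)*(t^2 - t - 12) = (t - 4)*(t + 4)*(t + 3)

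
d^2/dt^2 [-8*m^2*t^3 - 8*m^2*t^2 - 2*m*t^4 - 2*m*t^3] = 4*m*(-12*m*t - 4*m - 6*t^2 - 3*t)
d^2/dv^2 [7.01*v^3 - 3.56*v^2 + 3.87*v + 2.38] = 42.06*v - 7.12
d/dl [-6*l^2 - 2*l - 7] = -12*l - 2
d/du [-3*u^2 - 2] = -6*u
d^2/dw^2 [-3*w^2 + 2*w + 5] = -6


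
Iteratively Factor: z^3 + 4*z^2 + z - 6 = (z + 2)*(z^2 + 2*z - 3) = (z + 2)*(z + 3)*(z - 1)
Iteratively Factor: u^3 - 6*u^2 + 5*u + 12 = (u - 3)*(u^2 - 3*u - 4) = (u - 4)*(u - 3)*(u + 1)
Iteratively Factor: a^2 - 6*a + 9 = (a - 3)*(a - 3)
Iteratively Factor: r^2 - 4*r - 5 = (r + 1)*(r - 5)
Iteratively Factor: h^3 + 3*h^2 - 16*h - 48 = (h + 3)*(h^2 - 16) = (h - 4)*(h + 3)*(h + 4)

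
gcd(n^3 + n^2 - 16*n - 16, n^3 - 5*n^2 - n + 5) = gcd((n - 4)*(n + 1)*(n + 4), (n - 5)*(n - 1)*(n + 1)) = n + 1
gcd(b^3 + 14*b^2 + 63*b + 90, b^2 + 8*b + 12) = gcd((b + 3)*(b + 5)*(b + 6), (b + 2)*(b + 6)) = b + 6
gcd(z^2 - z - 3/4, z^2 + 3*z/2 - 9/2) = z - 3/2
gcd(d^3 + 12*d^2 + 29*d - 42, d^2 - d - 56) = d + 7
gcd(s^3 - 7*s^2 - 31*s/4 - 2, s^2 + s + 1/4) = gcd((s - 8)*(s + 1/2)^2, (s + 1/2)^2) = s^2 + s + 1/4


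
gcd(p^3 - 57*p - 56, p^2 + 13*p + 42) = p + 7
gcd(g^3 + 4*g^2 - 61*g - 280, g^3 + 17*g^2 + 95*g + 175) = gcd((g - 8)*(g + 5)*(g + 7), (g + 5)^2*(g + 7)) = g^2 + 12*g + 35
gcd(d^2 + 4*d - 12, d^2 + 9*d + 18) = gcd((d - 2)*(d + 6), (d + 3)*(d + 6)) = d + 6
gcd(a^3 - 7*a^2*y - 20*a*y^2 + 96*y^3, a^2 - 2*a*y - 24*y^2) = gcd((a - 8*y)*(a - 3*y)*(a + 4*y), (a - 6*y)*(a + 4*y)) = a + 4*y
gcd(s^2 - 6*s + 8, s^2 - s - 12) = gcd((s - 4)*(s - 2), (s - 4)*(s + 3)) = s - 4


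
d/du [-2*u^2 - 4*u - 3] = -4*u - 4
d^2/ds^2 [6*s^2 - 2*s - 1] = 12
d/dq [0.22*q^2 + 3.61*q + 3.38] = 0.44*q + 3.61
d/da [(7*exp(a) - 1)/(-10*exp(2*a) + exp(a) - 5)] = ((7*exp(a) - 1)*(20*exp(a) - 1) - 70*exp(2*a) + 7*exp(a) - 35)*exp(a)/(10*exp(2*a) - exp(a) + 5)^2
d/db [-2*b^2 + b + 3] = 1 - 4*b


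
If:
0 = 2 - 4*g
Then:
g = 1/2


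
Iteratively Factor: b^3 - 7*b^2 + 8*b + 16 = (b - 4)*(b^2 - 3*b - 4) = (b - 4)^2*(b + 1)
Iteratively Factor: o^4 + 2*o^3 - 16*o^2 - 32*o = (o + 4)*(o^3 - 2*o^2 - 8*o) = (o + 2)*(o + 4)*(o^2 - 4*o) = o*(o + 2)*(o + 4)*(o - 4)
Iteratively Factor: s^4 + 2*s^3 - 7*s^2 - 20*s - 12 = (s - 3)*(s^3 + 5*s^2 + 8*s + 4) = (s - 3)*(s + 2)*(s^2 + 3*s + 2) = (s - 3)*(s + 2)^2*(s + 1)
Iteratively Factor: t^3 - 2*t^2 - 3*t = (t - 3)*(t^2 + t) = (t - 3)*(t + 1)*(t)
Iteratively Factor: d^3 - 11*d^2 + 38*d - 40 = (d - 5)*(d^2 - 6*d + 8) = (d - 5)*(d - 4)*(d - 2)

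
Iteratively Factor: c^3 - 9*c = (c - 3)*(c^2 + 3*c) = (c - 3)*(c + 3)*(c)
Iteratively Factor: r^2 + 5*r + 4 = (r + 1)*(r + 4)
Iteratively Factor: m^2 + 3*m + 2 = (m + 1)*(m + 2)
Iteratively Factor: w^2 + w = (w + 1)*(w)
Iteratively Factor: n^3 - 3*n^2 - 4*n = (n)*(n^2 - 3*n - 4) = n*(n + 1)*(n - 4)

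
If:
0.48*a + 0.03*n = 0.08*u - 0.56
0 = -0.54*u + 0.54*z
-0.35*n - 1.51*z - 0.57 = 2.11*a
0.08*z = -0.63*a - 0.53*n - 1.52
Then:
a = -0.83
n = -2.07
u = 1.26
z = 1.26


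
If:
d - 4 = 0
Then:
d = 4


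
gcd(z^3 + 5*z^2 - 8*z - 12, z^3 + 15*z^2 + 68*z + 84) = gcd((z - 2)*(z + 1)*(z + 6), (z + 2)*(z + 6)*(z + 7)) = z + 6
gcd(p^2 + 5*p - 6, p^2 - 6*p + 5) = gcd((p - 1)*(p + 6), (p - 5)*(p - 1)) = p - 1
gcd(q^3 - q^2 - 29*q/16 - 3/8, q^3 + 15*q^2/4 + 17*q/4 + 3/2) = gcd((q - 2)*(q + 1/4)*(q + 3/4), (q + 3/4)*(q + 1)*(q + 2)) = q + 3/4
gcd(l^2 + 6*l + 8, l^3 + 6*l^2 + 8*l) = l^2 + 6*l + 8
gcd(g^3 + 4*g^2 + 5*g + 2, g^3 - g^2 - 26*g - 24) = g + 1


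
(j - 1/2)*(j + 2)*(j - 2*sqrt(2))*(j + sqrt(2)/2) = j^4 - 3*sqrt(2)*j^3/2 + 3*j^3/2 - 9*sqrt(2)*j^2/4 - 3*j^2 - 3*j + 3*sqrt(2)*j/2 + 2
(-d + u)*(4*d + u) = -4*d^2 + 3*d*u + u^2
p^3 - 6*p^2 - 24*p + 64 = (p - 8)*(p - 2)*(p + 4)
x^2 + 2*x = x*(x + 2)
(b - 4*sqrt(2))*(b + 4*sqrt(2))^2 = b^3 + 4*sqrt(2)*b^2 - 32*b - 128*sqrt(2)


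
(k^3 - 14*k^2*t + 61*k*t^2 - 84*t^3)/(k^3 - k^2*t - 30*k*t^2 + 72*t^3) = (k - 7*t)/(k + 6*t)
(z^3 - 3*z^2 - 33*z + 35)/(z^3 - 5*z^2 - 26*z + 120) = (z^2 - 8*z + 7)/(z^2 - 10*z + 24)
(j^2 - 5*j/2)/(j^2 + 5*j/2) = (2*j - 5)/(2*j + 5)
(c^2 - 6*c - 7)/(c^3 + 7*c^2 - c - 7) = (c - 7)/(c^2 + 6*c - 7)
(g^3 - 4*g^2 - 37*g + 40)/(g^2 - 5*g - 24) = (g^2 + 4*g - 5)/(g + 3)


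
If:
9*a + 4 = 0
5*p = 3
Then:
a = -4/9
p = 3/5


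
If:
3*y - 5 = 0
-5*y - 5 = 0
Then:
No Solution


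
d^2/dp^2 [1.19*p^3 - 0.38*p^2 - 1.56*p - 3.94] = 7.14*p - 0.76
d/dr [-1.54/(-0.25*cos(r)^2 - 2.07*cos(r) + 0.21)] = (0.77*cos(r) + 3.1878)*sin(r)/(0.25*cos(r)^2 + 2.07*cos(r) - 0.21)^2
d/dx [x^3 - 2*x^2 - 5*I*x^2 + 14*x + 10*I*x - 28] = 3*x^2 - 4*x - 10*I*x + 14 + 10*I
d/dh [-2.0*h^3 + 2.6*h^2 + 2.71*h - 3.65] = -6.0*h^2 + 5.2*h + 2.71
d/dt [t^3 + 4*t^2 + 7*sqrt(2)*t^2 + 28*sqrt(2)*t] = 3*t^2 + 8*t + 14*sqrt(2)*t + 28*sqrt(2)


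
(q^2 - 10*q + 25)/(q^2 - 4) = (q^2 - 10*q + 25)/(q^2 - 4)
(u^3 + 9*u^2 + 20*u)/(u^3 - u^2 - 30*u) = (u + 4)/(u - 6)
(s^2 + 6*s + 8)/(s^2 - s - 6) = (s + 4)/(s - 3)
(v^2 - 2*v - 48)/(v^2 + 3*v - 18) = (v - 8)/(v - 3)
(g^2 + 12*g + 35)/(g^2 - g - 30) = (g + 7)/(g - 6)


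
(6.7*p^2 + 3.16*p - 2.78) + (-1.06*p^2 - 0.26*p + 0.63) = 5.64*p^2 + 2.9*p - 2.15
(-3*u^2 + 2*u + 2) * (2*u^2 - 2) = -6*u^4 + 4*u^3 + 10*u^2 - 4*u - 4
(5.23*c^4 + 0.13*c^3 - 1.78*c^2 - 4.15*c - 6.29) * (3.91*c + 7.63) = 20.4493*c^5 + 40.4132*c^4 - 5.9679*c^3 - 29.8079*c^2 - 56.2584*c - 47.9927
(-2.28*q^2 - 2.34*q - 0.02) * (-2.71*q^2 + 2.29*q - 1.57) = 6.1788*q^4 + 1.1202*q^3 - 1.7248*q^2 + 3.628*q + 0.0314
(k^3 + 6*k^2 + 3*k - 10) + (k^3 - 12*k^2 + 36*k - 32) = 2*k^3 - 6*k^2 + 39*k - 42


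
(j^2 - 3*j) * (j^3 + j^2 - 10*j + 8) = j^5 - 2*j^4 - 13*j^3 + 38*j^2 - 24*j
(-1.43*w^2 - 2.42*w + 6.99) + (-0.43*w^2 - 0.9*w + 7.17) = -1.86*w^2 - 3.32*w + 14.16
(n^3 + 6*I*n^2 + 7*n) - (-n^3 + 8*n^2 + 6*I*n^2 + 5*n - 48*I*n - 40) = 2*n^3 - 8*n^2 + 2*n + 48*I*n + 40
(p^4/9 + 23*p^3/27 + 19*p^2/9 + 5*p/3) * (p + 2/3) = p^5/9 + 25*p^4/27 + 217*p^3/81 + 83*p^2/27 + 10*p/9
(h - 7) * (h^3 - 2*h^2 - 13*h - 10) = h^4 - 9*h^3 + h^2 + 81*h + 70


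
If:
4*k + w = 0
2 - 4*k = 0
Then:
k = 1/2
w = -2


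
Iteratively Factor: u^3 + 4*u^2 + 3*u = (u + 3)*(u^2 + u) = u*(u + 3)*(u + 1)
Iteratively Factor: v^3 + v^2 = (v)*(v^2 + v) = v^2*(v + 1)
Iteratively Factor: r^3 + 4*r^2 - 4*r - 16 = (r + 4)*(r^2 - 4) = (r + 2)*(r + 4)*(r - 2)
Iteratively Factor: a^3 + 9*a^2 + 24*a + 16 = (a + 4)*(a^2 + 5*a + 4) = (a + 4)^2*(a + 1)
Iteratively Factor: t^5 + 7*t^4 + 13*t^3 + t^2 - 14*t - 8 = (t - 1)*(t^4 + 8*t^3 + 21*t^2 + 22*t + 8) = (t - 1)*(t + 4)*(t^3 + 4*t^2 + 5*t + 2) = (t - 1)*(t + 1)*(t + 4)*(t^2 + 3*t + 2) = (t - 1)*(t + 1)^2*(t + 4)*(t + 2)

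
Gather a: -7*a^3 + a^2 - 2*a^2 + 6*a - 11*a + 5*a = -7*a^3 - a^2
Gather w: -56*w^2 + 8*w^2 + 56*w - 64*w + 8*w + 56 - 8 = 48 - 48*w^2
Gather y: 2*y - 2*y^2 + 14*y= -2*y^2 + 16*y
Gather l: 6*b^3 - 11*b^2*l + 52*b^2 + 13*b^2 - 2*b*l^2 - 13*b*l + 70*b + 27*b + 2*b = 6*b^3 + 65*b^2 - 2*b*l^2 + 99*b + l*(-11*b^2 - 13*b)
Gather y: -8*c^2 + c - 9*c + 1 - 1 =-8*c^2 - 8*c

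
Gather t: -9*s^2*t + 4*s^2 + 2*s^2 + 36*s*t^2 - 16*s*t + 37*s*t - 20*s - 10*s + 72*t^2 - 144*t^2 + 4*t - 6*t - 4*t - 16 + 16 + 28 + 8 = 6*s^2 - 30*s + t^2*(36*s - 72) + t*(-9*s^2 + 21*s - 6) + 36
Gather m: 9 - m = 9 - m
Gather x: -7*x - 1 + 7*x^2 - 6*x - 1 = 7*x^2 - 13*x - 2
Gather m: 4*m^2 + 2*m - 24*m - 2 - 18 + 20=4*m^2 - 22*m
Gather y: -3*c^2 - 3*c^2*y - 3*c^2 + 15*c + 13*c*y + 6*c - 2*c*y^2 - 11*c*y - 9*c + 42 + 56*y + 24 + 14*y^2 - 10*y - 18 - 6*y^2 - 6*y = -6*c^2 + 12*c + y^2*(8 - 2*c) + y*(-3*c^2 + 2*c + 40) + 48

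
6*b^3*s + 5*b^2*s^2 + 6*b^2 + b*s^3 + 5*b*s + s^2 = (2*b + s)*(3*b + s)*(b*s + 1)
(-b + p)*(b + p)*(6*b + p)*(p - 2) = -6*b^3*p + 12*b^3 - b^2*p^2 + 2*b^2*p + 6*b*p^3 - 12*b*p^2 + p^4 - 2*p^3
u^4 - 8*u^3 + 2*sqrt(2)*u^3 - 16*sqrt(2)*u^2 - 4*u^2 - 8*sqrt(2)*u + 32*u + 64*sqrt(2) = (u - 8)*(u - 2)*(u + 2)*(u + 2*sqrt(2))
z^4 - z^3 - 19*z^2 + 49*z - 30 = (z - 3)*(z - 2)*(z - 1)*(z + 5)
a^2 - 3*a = a*(a - 3)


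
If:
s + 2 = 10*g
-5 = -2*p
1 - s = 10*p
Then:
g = -11/5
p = 5/2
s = -24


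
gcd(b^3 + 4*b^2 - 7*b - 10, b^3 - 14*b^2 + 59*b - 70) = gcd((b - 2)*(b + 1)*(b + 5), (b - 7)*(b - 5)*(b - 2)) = b - 2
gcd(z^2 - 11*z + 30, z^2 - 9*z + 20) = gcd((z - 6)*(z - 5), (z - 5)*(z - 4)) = z - 5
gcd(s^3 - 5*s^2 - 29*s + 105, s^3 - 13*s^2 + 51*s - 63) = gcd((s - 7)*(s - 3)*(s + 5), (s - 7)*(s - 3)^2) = s^2 - 10*s + 21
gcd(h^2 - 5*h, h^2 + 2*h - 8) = 1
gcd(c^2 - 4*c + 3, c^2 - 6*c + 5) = c - 1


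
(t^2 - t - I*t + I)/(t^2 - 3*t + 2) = (t - I)/(t - 2)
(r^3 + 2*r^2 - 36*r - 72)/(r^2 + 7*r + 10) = (r^2 - 36)/(r + 5)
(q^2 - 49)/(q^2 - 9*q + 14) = (q + 7)/(q - 2)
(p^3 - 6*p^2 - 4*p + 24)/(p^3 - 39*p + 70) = (p^2 - 4*p - 12)/(p^2 + 2*p - 35)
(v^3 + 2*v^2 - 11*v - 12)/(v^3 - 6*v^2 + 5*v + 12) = (v + 4)/(v - 4)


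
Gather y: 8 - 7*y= 8 - 7*y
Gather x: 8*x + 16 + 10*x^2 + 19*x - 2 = 10*x^2 + 27*x + 14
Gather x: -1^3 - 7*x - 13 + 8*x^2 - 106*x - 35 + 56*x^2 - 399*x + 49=64*x^2 - 512*x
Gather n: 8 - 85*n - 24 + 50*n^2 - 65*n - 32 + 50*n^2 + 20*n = 100*n^2 - 130*n - 48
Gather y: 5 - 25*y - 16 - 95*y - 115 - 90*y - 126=-210*y - 252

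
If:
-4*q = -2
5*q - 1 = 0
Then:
No Solution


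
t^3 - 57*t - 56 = (t - 8)*(t + 1)*(t + 7)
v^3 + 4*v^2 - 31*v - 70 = (v - 5)*(v + 2)*(v + 7)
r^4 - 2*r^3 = r^3*(r - 2)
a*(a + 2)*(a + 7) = a^3 + 9*a^2 + 14*a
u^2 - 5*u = u*(u - 5)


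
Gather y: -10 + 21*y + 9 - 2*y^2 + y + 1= -2*y^2 + 22*y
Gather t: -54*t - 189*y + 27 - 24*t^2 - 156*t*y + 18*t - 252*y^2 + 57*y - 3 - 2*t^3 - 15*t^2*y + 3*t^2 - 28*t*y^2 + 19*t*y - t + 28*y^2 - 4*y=-2*t^3 + t^2*(-15*y - 21) + t*(-28*y^2 - 137*y - 37) - 224*y^2 - 136*y + 24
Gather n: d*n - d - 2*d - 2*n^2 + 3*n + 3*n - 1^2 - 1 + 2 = -3*d - 2*n^2 + n*(d + 6)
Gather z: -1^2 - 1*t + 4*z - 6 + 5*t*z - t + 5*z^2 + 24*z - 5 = -2*t + 5*z^2 + z*(5*t + 28) - 12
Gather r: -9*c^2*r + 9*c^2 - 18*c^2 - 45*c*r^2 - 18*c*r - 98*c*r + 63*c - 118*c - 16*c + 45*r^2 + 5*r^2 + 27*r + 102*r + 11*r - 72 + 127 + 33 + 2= -9*c^2 - 71*c + r^2*(50 - 45*c) + r*(-9*c^2 - 116*c + 140) + 90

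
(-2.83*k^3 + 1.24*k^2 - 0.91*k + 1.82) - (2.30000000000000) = -2.83*k^3 + 1.24*k^2 - 0.91*k - 0.48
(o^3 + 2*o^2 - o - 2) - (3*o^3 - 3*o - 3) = -2*o^3 + 2*o^2 + 2*o + 1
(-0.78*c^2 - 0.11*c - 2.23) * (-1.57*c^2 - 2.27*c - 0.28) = 1.2246*c^4 + 1.9433*c^3 + 3.9692*c^2 + 5.0929*c + 0.6244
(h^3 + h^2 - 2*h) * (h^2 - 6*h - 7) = h^5 - 5*h^4 - 15*h^3 + 5*h^2 + 14*h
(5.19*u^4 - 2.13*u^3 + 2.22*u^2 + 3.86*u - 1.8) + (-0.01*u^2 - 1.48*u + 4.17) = 5.19*u^4 - 2.13*u^3 + 2.21*u^2 + 2.38*u + 2.37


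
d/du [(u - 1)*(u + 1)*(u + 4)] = 3*u^2 + 8*u - 1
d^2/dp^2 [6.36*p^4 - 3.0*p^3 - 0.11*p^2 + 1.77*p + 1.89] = 76.32*p^2 - 18.0*p - 0.22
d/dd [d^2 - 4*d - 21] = 2*d - 4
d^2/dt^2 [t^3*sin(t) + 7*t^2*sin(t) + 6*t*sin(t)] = -t^3*sin(t) - 7*t^2*sin(t) + 6*t^2*cos(t) + 28*t*cos(t) + 14*sin(t) + 12*cos(t)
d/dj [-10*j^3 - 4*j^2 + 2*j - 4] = -30*j^2 - 8*j + 2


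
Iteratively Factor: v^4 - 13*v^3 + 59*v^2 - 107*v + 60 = (v - 4)*(v^3 - 9*v^2 + 23*v - 15) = (v - 4)*(v - 3)*(v^2 - 6*v + 5) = (v - 4)*(v - 3)*(v - 1)*(v - 5)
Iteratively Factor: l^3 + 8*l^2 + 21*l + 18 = (l + 3)*(l^2 + 5*l + 6) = (l + 3)^2*(l + 2)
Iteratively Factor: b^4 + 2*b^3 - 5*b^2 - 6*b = (b)*(b^3 + 2*b^2 - 5*b - 6) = b*(b + 3)*(b^2 - b - 2) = b*(b - 2)*(b + 3)*(b + 1)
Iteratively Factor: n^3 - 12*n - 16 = (n + 2)*(n^2 - 2*n - 8) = (n - 4)*(n + 2)*(n + 2)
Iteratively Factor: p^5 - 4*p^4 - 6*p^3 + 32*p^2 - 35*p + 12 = (p - 1)*(p^4 - 3*p^3 - 9*p^2 + 23*p - 12) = (p - 1)^2*(p^3 - 2*p^2 - 11*p + 12) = (p - 4)*(p - 1)^2*(p^2 + 2*p - 3) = (p - 4)*(p - 1)^3*(p + 3)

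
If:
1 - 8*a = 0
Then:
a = 1/8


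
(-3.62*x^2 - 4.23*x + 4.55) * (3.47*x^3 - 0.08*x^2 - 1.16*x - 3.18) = -12.5614*x^5 - 14.3885*x^4 + 20.3261*x^3 + 16.0544*x^2 + 8.1734*x - 14.469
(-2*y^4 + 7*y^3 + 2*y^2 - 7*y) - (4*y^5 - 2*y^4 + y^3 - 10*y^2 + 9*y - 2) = -4*y^5 + 6*y^3 + 12*y^2 - 16*y + 2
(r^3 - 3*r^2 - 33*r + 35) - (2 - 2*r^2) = r^3 - r^2 - 33*r + 33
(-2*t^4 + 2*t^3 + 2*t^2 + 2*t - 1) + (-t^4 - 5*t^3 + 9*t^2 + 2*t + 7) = -3*t^4 - 3*t^3 + 11*t^2 + 4*t + 6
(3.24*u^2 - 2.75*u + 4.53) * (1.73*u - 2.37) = 5.6052*u^3 - 12.4363*u^2 + 14.3544*u - 10.7361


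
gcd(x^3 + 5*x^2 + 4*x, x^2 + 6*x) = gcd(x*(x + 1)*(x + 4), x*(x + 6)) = x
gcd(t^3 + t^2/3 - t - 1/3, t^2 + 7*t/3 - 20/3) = 1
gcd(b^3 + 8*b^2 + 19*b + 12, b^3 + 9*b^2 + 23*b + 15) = b^2 + 4*b + 3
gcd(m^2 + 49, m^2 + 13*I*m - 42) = m + 7*I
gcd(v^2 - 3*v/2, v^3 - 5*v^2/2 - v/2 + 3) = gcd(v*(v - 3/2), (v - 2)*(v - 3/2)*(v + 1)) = v - 3/2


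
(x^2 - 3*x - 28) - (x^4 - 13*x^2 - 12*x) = -x^4 + 14*x^2 + 9*x - 28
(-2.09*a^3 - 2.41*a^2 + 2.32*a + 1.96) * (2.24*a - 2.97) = -4.6816*a^4 + 0.8089*a^3 + 12.3545*a^2 - 2.5*a - 5.8212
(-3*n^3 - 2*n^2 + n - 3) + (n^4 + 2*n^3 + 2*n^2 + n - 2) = n^4 - n^3 + 2*n - 5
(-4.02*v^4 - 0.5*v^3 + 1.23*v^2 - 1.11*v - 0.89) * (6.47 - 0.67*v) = 2.6934*v^5 - 25.6744*v^4 - 4.0591*v^3 + 8.7018*v^2 - 6.5854*v - 5.7583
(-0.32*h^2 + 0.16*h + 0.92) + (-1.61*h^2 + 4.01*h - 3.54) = -1.93*h^2 + 4.17*h - 2.62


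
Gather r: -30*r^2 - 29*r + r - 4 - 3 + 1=-30*r^2 - 28*r - 6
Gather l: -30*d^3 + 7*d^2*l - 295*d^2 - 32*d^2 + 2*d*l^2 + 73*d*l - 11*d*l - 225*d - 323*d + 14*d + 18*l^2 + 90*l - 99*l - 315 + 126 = -30*d^3 - 327*d^2 - 534*d + l^2*(2*d + 18) + l*(7*d^2 + 62*d - 9) - 189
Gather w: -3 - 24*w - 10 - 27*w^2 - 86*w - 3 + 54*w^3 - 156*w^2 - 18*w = 54*w^3 - 183*w^2 - 128*w - 16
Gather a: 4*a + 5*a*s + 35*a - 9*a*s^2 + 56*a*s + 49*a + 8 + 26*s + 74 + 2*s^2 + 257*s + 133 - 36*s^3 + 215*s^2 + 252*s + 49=a*(-9*s^2 + 61*s + 88) - 36*s^3 + 217*s^2 + 535*s + 264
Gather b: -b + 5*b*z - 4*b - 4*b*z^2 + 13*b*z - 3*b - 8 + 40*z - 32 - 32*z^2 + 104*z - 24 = b*(-4*z^2 + 18*z - 8) - 32*z^2 + 144*z - 64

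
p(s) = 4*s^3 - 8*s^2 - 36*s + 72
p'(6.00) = 300.00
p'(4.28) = 115.34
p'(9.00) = 792.00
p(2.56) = -5.48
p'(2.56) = 1.68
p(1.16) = 25.72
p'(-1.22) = 1.38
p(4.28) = 84.98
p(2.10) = -1.84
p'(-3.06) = 125.32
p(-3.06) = -7.36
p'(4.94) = 177.80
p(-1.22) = 96.75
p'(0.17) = -38.37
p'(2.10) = -16.68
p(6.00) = 432.00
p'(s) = 12*s^2 - 16*s - 36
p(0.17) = 65.67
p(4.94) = 181.15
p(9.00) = 2016.00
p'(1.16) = -38.41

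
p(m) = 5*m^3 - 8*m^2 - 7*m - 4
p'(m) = 15*m^2 - 16*m - 7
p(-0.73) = -5.10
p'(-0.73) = 12.67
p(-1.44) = -25.44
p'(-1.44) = 47.14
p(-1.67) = -37.91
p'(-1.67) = 61.55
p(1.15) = -15.03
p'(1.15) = -5.56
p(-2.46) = -109.63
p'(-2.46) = 123.13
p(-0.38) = -2.77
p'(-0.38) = 1.25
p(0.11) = -4.86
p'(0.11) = -8.58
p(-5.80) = -1208.08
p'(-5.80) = 590.40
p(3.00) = 38.00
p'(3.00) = 80.00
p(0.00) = -4.00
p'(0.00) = -7.00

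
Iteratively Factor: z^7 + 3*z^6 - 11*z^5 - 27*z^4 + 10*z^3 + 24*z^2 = (z + 2)*(z^6 + z^5 - 13*z^4 - z^3 + 12*z^2) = (z - 1)*(z + 2)*(z^5 + 2*z^4 - 11*z^3 - 12*z^2) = (z - 1)*(z + 1)*(z + 2)*(z^4 + z^3 - 12*z^2) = z*(z - 1)*(z + 1)*(z + 2)*(z^3 + z^2 - 12*z) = z*(z - 1)*(z + 1)*(z + 2)*(z + 4)*(z^2 - 3*z) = z*(z - 3)*(z - 1)*(z + 1)*(z + 2)*(z + 4)*(z)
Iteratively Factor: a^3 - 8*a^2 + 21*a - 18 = (a - 3)*(a^2 - 5*a + 6) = (a - 3)^2*(a - 2)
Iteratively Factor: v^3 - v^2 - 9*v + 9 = (v - 1)*(v^2 - 9) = (v - 1)*(v + 3)*(v - 3)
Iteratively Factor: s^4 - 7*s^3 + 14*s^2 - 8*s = (s - 1)*(s^3 - 6*s^2 + 8*s) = (s - 2)*(s - 1)*(s^2 - 4*s) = (s - 4)*(s - 2)*(s - 1)*(s)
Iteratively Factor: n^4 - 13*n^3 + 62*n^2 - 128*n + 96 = (n - 2)*(n^3 - 11*n^2 + 40*n - 48) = (n - 3)*(n - 2)*(n^2 - 8*n + 16) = (n - 4)*(n - 3)*(n - 2)*(n - 4)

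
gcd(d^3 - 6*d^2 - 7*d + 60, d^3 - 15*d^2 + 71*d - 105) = d - 5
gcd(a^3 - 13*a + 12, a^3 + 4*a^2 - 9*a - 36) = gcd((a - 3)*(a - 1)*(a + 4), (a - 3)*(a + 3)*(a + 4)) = a^2 + a - 12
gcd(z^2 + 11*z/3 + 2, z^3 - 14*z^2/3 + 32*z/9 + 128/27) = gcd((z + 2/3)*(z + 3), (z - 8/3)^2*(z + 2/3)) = z + 2/3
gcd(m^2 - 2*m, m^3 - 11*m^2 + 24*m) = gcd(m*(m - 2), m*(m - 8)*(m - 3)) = m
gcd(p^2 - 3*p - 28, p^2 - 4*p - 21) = p - 7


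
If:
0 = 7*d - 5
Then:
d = 5/7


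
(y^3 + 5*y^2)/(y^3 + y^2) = (y + 5)/(y + 1)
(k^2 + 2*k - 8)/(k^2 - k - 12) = (-k^2 - 2*k + 8)/(-k^2 + k + 12)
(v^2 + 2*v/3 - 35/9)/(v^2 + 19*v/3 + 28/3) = (v - 5/3)/(v + 4)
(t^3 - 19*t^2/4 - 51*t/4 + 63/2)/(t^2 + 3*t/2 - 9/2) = (4*t^2 - 31*t + 42)/(2*(2*t - 3))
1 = 1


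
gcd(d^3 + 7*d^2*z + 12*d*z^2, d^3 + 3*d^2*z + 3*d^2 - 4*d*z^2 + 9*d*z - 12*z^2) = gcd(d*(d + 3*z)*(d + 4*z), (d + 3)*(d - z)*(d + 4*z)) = d + 4*z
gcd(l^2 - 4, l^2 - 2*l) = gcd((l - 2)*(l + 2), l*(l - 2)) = l - 2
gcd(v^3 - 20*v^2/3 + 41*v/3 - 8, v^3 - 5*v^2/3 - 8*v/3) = v - 8/3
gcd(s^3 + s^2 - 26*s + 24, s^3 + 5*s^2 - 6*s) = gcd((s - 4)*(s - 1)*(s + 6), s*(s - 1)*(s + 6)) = s^2 + 5*s - 6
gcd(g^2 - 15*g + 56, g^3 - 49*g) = g - 7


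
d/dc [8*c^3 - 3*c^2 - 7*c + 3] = 24*c^2 - 6*c - 7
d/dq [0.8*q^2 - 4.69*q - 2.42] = 1.6*q - 4.69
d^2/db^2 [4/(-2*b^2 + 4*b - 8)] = 4*(b^2 - 2*b - 4*(b - 1)^2 + 4)/(b^2 - 2*b + 4)^3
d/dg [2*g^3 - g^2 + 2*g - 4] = 6*g^2 - 2*g + 2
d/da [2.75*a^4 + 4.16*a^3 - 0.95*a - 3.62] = 11.0*a^3 + 12.48*a^2 - 0.95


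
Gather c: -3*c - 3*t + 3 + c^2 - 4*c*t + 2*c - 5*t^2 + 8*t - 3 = c^2 + c*(-4*t - 1) - 5*t^2 + 5*t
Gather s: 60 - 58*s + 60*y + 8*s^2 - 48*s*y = 8*s^2 + s*(-48*y - 58) + 60*y + 60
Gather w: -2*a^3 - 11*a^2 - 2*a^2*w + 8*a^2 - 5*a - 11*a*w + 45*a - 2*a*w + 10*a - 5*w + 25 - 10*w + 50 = -2*a^3 - 3*a^2 + 50*a + w*(-2*a^2 - 13*a - 15) + 75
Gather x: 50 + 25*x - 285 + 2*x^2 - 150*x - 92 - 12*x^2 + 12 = -10*x^2 - 125*x - 315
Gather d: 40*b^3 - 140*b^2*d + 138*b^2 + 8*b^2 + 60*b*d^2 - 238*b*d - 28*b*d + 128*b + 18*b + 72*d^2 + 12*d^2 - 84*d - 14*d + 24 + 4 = 40*b^3 + 146*b^2 + 146*b + d^2*(60*b + 84) + d*(-140*b^2 - 266*b - 98) + 28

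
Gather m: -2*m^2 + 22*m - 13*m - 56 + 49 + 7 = -2*m^2 + 9*m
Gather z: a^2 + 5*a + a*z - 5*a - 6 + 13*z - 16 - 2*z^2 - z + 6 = a^2 - 2*z^2 + z*(a + 12) - 16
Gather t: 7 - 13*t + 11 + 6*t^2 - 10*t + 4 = 6*t^2 - 23*t + 22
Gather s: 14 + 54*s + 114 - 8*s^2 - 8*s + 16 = -8*s^2 + 46*s + 144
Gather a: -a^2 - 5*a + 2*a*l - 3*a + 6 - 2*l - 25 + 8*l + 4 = -a^2 + a*(2*l - 8) + 6*l - 15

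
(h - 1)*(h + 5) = h^2 + 4*h - 5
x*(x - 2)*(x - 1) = x^3 - 3*x^2 + 2*x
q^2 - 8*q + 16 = (q - 4)^2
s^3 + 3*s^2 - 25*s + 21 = (s - 3)*(s - 1)*(s + 7)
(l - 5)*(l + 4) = l^2 - l - 20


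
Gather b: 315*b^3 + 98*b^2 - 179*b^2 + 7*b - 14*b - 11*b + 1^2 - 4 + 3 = 315*b^3 - 81*b^2 - 18*b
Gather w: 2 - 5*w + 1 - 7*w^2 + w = -7*w^2 - 4*w + 3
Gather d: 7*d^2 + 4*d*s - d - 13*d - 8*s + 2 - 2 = 7*d^2 + d*(4*s - 14) - 8*s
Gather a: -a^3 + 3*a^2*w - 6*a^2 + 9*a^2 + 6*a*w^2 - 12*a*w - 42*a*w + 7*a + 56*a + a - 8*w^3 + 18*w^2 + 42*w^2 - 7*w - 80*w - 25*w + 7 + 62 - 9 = -a^3 + a^2*(3*w + 3) + a*(6*w^2 - 54*w + 64) - 8*w^3 + 60*w^2 - 112*w + 60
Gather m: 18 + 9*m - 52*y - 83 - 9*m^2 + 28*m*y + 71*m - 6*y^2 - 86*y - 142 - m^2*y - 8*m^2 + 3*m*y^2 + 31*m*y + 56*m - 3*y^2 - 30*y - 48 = m^2*(-y - 17) + m*(3*y^2 + 59*y + 136) - 9*y^2 - 168*y - 255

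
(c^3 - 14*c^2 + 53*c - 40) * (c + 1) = c^4 - 13*c^3 + 39*c^2 + 13*c - 40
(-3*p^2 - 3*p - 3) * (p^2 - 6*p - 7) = -3*p^4 + 15*p^3 + 36*p^2 + 39*p + 21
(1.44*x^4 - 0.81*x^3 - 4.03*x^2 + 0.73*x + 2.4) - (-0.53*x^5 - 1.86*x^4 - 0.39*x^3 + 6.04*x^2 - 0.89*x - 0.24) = 0.53*x^5 + 3.3*x^4 - 0.42*x^3 - 10.07*x^2 + 1.62*x + 2.64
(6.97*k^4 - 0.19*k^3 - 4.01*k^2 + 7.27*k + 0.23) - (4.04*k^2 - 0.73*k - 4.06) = 6.97*k^4 - 0.19*k^3 - 8.05*k^2 + 8.0*k + 4.29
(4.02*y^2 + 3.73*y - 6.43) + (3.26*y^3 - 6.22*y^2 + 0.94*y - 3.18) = 3.26*y^3 - 2.2*y^2 + 4.67*y - 9.61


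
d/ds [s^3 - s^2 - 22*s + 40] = 3*s^2 - 2*s - 22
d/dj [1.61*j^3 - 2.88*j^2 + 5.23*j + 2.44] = 4.83*j^2 - 5.76*j + 5.23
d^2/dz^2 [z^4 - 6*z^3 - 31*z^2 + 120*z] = 12*z^2 - 36*z - 62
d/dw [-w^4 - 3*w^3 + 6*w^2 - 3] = w*(-4*w^2 - 9*w + 12)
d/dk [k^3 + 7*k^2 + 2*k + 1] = 3*k^2 + 14*k + 2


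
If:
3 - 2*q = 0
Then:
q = 3/2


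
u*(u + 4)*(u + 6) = u^3 + 10*u^2 + 24*u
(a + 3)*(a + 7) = a^2 + 10*a + 21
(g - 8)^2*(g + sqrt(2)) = g^3 - 16*g^2 + sqrt(2)*g^2 - 16*sqrt(2)*g + 64*g + 64*sqrt(2)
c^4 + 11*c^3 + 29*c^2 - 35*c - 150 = (c - 2)*(c + 3)*(c + 5)^2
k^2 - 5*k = k*(k - 5)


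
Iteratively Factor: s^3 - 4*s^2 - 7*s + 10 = (s + 2)*(s^2 - 6*s + 5) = (s - 1)*(s + 2)*(s - 5)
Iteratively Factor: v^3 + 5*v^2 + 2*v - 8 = (v - 1)*(v^2 + 6*v + 8) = (v - 1)*(v + 2)*(v + 4)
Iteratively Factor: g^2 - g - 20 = (g + 4)*(g - 5)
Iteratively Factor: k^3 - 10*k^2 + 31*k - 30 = (k - 3)*(k^2 - 7*k + 10) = (k - 3)*(k - 2)*(k - 5)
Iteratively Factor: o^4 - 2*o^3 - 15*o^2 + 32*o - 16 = (o - 1)*(o^3 - o^2 - 16*o + 16) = (o - 4)*(o - 1)*(o^2 + 3*o - 4) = (o - 4)*(o - 1)^2*(o + 4)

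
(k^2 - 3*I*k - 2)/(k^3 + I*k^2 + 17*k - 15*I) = (k - 2*I)/(k^2 + 2*I*k + 15)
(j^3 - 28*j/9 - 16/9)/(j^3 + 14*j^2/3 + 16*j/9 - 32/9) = (3*j^2 - 4*j - 4)/(3*j^2 + 10*j - 8)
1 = 1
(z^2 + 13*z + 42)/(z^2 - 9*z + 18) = (z^2 + 13*z + 42)/(z^2 - 9*z + 18)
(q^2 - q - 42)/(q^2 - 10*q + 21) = (q + 6)/(q - 3)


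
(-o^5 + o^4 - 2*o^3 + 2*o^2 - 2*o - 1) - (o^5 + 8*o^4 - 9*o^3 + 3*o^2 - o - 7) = -2*o^5 - 7*o^4 + 7*o^3 - o^2 - o + 6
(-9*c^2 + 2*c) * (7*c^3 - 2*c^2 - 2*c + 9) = -63*c^5 + 32*c^4 + 14*c^3 - 85*c^2 + 18*c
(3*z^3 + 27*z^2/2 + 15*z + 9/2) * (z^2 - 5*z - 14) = 3*z^5 - 3*z^4/2 - 189*z^3/2 - 519*z^2/2 - 465*z/2 - 63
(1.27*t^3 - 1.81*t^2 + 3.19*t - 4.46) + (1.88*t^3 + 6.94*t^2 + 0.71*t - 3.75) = 3.15*t^3 + 5.13*t^2 + 3.9*t - 8.21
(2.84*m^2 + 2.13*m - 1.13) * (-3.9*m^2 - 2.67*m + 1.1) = -11.076*m^4 - 15.8898*m^3 + 1.8439*m^2 + 5.3601*m - 1.243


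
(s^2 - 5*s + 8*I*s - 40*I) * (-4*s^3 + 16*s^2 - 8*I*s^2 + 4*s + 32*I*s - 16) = -4*s^5 + 36*s^4 - 40*I*s^4 - 12*s^3 + 360*I*s^3 - 612*s^2 - 768*I*s^2 + 1360*s - 288*I*s + 640*I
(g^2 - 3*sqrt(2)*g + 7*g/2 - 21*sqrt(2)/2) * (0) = 0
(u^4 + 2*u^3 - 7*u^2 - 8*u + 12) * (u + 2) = u^5 + 4*u^4 - 3*u^3 - 22*u^2 - 4*u + 24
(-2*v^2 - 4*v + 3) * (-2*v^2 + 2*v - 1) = 4*v^4 + 4*v^3 - 12*v^2 + 10*v - 3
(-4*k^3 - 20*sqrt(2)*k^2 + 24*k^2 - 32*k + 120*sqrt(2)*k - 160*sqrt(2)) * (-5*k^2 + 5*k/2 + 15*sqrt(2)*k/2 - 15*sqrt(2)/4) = 20*k^5 - 130*k^4 + 70*sqrt(2)*k^4 - 455*sqrt(2)*k^3 - 80*k^3 + 770*sqrt(2)*k^2 + 1870*k^2 - 3300*k - 280*sqrt(2)*k + 1200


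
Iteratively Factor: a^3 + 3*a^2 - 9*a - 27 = (a - 3)*(a^2 + 6*a + 9) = (a - 3)*(a + 3)*(a + 3)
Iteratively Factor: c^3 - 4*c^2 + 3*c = (c - 1)*(c^2 - 3*c) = c*(c - 1)*(c - 3)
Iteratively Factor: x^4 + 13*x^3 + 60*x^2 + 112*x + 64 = (x + 1)*(x^3 + 12*x^2 + 48*x + 64) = (x + 1)*(x + 4)*(x^2 + 8*x + 16) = (x + 1)*(x + 4)^2*(x + 4)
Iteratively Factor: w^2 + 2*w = (w + 2)*(w)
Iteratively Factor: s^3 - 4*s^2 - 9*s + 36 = (s - 3)*(s^2 - s - 12) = (s - 4)*(s - 3)*(s + 3)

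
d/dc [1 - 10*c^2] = -20*c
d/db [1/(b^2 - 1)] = -2*b/(b^2 - 1)^2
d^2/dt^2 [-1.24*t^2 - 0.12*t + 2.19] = -2.48000000000000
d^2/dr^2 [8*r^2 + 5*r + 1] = 16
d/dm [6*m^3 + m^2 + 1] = 2*m*(9*m + 1)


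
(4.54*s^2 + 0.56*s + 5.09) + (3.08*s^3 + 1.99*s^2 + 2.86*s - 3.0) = 3.08*s^3 + 6.53*s^2 + 3.42*s + 2.09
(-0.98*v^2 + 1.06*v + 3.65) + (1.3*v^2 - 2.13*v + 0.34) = 0.32*v^2 - 1.07*v + 3.99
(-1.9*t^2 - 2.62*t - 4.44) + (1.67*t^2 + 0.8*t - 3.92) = -0.23*t^2 - 1.82*t - 8.36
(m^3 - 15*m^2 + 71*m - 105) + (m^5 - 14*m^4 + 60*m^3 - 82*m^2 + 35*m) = m^5 - 14*m^4 + 61*m^3 - 97*m^2 + 106*m - 105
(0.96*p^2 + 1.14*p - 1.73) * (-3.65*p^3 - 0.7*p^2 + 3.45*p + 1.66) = -3.504*p^5 - 4.833*p^4 + 8.8285*p^3 + 6.7376*p^2 - 4.0761*p - 2.8718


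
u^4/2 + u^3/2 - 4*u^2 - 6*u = u*(u/2 + 1)*(u - 3)*(u + 2)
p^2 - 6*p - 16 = (p - 8)*(p + 2)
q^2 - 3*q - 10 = (q - 5)*(q + 2)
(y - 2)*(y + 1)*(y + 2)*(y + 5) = y^4 + 6*y^3 + y^2 - 24*y - 20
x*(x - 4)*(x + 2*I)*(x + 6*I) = x^4 - 4*x^3 + 8*I*x^3 - 12*x^2 - 32*I*x^2 + 48*x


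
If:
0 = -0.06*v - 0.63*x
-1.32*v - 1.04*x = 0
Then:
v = 0.00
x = 0.00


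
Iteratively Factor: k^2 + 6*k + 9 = (k + 3)*(k + 3)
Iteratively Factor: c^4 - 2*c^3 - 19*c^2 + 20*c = (c - 5)*(c^3 + 3*c^2 - 4*c) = c*(c - 5)*(c^2 + 3*c - 4) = c*(c - 5)*(c + 4)*(c - 1)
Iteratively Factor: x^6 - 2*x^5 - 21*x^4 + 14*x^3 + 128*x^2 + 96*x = (x + 1)*(x^5 - 3*x^4 - 18*x^3 + 32*x^2 + 96*x) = (x + 1)*(x + 2)*(x^4 - 5*x^3 - 8*x^2 + 48*x) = x*(x + 1)*(x + 2)*(x^3 - 5*x^2 - 8*x + 48) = x*(x - 4)*(x + 1)*(x + 2)*(x^2 - x - 12) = x*(x - 4)*(x + 1)*(x + 2)*(x + 3)*(x - 4)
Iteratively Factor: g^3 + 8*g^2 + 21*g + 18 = (g + 3)*(g^2 + 5*g + 6) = (g + 3)^2*(g + 2)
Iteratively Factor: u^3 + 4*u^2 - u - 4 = (u + 4)*(u^2 - 1) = (u + 1)*(u + 4)*(u - 1)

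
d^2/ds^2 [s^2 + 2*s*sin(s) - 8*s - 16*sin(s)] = -2*s*sin(s) + 16*sin(s) + 4*cos(s) + 2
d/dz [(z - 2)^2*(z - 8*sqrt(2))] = (z - 2)*(3*z - 16*sqrt(2) - 2)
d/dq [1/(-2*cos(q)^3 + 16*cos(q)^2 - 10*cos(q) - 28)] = (-3*cos(q)^2 + 16*cos(q) - 5)*sin(q)/(2*(cos(q)^3 - 8*cos(q)^2 + 5*cos(q) + 14)^2)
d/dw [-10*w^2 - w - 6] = -20*w - 1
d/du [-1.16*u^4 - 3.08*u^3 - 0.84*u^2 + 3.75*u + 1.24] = -4.64*u^3 - 9.24*u^2 - 1.68*u + 3.75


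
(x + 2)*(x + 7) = x^2 + 9*x + 14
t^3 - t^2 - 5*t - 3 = (t - 3)*(t + 1)^2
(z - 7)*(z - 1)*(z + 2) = z^3 - 6*z^2 - 9*z + 14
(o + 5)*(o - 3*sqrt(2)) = o^2 - 3*sqrt(2)*o + 5*o - 15*sqrt(2)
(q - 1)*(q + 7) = q^2 + 6*q - 7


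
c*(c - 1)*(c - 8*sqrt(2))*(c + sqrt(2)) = c^4 - 7*sqrt(2)*c^3 - c^3 - 16*c^2 + 7*sqrt(2)*c^2 + 16*c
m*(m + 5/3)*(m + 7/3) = m^3 + 4*m^2 + 35*m/9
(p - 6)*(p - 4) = p^2 - 10*p + 24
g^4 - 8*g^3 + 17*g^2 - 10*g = g*(g - 5)*(g - 2)*(g - 1)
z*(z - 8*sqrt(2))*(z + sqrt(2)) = z^3 - 7*sqrt(2)*z^2 - 16*z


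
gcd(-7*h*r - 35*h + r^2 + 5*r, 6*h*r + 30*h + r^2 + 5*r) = r + 5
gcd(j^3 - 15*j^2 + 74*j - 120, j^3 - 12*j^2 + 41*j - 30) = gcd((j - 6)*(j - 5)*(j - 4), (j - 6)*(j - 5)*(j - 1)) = j^2 - 11*j + 30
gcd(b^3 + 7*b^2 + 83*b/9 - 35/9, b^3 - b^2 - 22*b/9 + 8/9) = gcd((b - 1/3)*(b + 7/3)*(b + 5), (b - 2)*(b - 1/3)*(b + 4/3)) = b - 1/3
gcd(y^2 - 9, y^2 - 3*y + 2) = 1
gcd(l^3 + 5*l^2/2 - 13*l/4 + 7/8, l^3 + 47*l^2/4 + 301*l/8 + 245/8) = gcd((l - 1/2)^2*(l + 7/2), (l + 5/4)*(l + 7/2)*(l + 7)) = l + 7/2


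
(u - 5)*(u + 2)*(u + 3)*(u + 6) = u^4 + 6*u^3 - 19*u^2 - 144*u - 180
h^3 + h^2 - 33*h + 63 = (h - 3)^2*(h + 7)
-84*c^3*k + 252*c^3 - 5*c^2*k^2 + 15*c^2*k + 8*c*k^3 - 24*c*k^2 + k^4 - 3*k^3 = (-3*c + k)*(4*c + k)*(7*c + k)*(k - 3)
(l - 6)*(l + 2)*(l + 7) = l^3 + 3*l^2 - 40*l - 84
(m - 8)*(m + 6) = m^2 - 2*m - 48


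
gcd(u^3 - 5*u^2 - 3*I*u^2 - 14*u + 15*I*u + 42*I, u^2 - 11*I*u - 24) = u - 3*I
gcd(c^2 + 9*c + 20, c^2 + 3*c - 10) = c + 5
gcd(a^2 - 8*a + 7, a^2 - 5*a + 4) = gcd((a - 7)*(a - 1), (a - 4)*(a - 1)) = a - 1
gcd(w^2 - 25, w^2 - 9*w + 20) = w - 5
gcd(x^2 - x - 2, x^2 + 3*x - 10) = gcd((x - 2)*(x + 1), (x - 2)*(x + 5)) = x - 2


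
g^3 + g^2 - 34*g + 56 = (g - 4)*(g - 2)*(g + 7)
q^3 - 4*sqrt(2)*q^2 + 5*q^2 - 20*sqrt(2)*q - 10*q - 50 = (q + 5)*(q - 5*sqrt(2))*(q + sqrt(2))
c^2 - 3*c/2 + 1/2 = (c - 1)*(c - 1/2)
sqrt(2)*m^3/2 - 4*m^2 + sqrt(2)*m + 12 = (m - 3*sqrt(2))*(m - 2*sqrt(2))*(sqrt(2)*m/2 + 1)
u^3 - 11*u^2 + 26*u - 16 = (u - 8)*(u - 2)*(u - 1)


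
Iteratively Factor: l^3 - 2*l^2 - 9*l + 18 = (l - 3)*(l^2 + l - 6) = (l - 3)*(l - 2)*(l + 3)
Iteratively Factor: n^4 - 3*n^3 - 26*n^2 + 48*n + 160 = (n - 4)*(n^3 + n^2 - 22*n - 40) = (n - 4)*(n + 2)*(n^2 - n - 20) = (n - 4)*(n + 2)*(n + 4)*(n - 5)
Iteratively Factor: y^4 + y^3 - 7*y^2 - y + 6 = (y + 1)*(y^3 - 7*y + 6) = (y - 1)*(y + 1)*(y^2 + y - 6) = (y - 1)*(y + 1)*(y + 3)*(y - 2)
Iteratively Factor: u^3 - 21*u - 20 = (u - 5)*(u^2 + 5*u + 4) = (u - 5)*(u + 1)*(u + 4)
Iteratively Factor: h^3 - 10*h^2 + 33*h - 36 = (h - 3)*(h^2 - 7*h + 12) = (h - 3)^2*(h - 4)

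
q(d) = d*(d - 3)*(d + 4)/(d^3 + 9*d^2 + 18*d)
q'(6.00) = 0.07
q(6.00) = 0.28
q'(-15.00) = 0.09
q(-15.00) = 1.83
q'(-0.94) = 0.71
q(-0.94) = -1.16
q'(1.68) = 0.19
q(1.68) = -0.21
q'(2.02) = 0.17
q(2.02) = -0.15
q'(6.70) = 0.06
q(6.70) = 0.32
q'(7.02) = 0.06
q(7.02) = 0.34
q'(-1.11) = 0.81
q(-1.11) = -1.29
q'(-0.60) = 0.55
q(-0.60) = -0.94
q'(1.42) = 0.21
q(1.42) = -0.26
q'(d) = d*(d - 3)*(d + 4)*(-3*d^2 - 18*d - 18)/(d^3 + 9*d^2 + 18*d)^2 + d*(d - 3)/(d^3 + 9*d^2 + 18*d) + d*(d + 4)/(d^3 + 9*d^2 + 18*d) + (d - 3)*(d + 4)/(d^3 + 9*d^2 + 18*d) = 2*(4*d^2 + 30*d + 63)/(d^4 + 18*d^3 + 117*d^2 + 324*d + 324)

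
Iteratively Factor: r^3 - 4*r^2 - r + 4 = (r - 1)*(r^2 - 3*r - 4) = (r - 1)*(r + 1)*(r - 4)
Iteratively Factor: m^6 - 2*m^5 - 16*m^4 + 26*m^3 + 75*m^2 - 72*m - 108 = (m - 3)*(m^5 + m^4 - 13*m^3 - 13*m^2 + 36*m + 36) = (m - 3)*(m - 2)*(m^4 + 3*m^3 - 7*m^2 - 27*m - 18) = (m - 3)*(m - 2)*(m + 2)*(m^3 + m^2 - 9*m - 9) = (m - 3)*(m - 2)*(m + 2)*(m + 3)*(m^2 - 2*m - 3) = (m - 3)^2*(m - 2)*(m + 2)*(m + 3)*(m + 1)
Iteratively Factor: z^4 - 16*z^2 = (z + 4)*(z^3 - 4*z^2) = z*(z + 4)*(z^2 - 4*z) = z*(z - 4)*(z + 4)*(z)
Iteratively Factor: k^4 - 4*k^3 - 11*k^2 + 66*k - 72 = (k - 2)*(k^3 - 2*k^2 - 15*k + 36) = (k - 3)*(k - 2)*(k^2 + k - 12) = (k - 3)^2*(k - 2)*(k + 4)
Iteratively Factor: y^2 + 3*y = (y + 3)*(y)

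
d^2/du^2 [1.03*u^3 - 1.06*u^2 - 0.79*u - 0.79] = 6.18*u - 2.12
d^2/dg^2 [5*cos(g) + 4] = -5*cos(g)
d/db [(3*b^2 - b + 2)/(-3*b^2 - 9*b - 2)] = 10*(2 - 3*b^2)/(9*b^4 + 54*b^3 + 93*b^2 + 36*b + 4)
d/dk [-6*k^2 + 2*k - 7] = 2 - 12*k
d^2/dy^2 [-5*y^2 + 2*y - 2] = -10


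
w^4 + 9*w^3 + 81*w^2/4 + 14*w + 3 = (w + 1/2)^2*(w + 2)*(w + 6)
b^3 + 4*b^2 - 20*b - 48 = (b - 4)*(b + 2)*(b + 6)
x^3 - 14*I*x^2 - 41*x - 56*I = (x - 8*I)*(x - 7*I)*(x + I)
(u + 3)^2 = u^2 + 6*u + 9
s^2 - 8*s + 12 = (s - 6)*(s - 2)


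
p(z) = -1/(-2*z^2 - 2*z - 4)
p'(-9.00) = 0.00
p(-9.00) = 0.01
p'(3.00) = -0.02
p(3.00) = 0.04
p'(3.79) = -0.01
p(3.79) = 0.02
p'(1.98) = -0.04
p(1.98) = 0.06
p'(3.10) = -0.02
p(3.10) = 0.03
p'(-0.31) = -0.06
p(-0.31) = 0.28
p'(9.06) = -0.00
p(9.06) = 0.01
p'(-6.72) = 0.00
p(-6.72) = 0.01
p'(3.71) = -0.01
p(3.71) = 0.03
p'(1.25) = -0.08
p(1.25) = 0.10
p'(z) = -(4*z + 2)/(-2*z^2 - 2*z - 4)^2 = (-z - 1/2)/(z^2 + z + 2)^2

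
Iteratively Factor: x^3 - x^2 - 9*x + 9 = (x + 3)*(x^2 - 4*x + 3) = (x - 1)*(x + 3)*(x - 3)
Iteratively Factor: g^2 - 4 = (g + 2)*(g - 2)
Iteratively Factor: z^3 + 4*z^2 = (z)*(z^2 + 4*z) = z*(z + 4)*(z)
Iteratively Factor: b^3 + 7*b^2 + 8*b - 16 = (b + 4)*(b^2 + 3*b - 4) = (b - 1)*(b + 4)*(b + 4)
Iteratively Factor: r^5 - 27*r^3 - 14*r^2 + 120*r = (r - 5)*(r^4 + 5*r^3 - 2*r^2 - 24*r) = (r - 5)*(r - 2)*(r^3 + 7*r^2 + 12*r) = (r - 5)*(r - 2)*(r + 3)*(r^2 + 4*r) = r*(r - 5)*(r - 2)*(r + 3)*(r + 4)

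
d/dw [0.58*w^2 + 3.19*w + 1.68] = 1.16*w + 3.19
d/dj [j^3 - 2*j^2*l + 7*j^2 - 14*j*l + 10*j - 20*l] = 3*j^2 - 4*j*l + 14*j - 14*l + 10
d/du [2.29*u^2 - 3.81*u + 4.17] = 4.58*u - 3.81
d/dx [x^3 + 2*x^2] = x*(3*x + 4)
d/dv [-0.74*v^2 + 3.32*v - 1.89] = 3.32 - 1.48*v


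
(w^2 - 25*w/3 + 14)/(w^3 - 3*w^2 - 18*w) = (w - 7/3)/(w*(w + 3))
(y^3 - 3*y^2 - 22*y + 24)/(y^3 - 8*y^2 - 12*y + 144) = (y - 1)/(y - 6)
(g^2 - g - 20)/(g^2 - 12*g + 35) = (g + 4)/(g - 7)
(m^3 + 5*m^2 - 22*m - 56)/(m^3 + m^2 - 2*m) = (m^2 + 3*m - 28)/(m*(m - 1))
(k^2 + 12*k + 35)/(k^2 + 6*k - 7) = (k + 5)/(k - 1)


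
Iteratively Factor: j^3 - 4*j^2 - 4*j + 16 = (j + 2)*(j^2 - 6*j + 8) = (j - 2)*(j + 2)*(j - 4)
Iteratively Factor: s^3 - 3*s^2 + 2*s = (s - 2)*(s^2 - s) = s*(s - 2)*(s - 1)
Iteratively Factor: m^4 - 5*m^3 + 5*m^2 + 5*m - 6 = (m - 1)*(m^3 - 4*m^2 + m + 6) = (m - 2)*(m - 1)*(m^2 - 2*m - 3) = (m - 2)*(m - 1)*(m + 1)*(m - 3)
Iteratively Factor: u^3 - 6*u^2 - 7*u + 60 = (u + 3)*(u^2 - 9*u + 20) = (u - 5)*(u + 3)*(u - 4)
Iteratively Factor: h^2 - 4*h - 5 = (h + 1)*(h - 5)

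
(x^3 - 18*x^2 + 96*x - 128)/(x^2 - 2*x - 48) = (x^2 - 10*x + 16)/(x + 6)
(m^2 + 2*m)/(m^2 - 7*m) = (m + 2)/(m - 7)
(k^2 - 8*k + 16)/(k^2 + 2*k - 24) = (k - 4)/(k + 6)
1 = 1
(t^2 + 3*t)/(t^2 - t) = (t + 3)/(t - 1)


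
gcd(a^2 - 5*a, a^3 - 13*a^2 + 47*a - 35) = a - 5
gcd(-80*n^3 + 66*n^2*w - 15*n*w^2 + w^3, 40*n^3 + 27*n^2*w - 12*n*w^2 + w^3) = 40*n^2 - 13*n*w + w^2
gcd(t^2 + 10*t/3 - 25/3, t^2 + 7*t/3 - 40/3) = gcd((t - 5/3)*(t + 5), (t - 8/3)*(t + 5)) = t + 5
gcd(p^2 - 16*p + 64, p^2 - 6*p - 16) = p - 8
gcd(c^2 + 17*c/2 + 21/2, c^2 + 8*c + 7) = c + 7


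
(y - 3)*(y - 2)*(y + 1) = y^3 - 4*y^2 + y + 6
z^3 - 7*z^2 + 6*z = z*(z - 6)*(z - 1)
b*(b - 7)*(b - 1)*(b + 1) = b^4 - 7*b^3 - b^2 + 7*b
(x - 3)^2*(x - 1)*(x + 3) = x^4 - 4*x^3 - 6*x^2 + 36*x - 27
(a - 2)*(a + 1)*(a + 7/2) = a^3 + 5*a^2/2 - 11*a/2 - 7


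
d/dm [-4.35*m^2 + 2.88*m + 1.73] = 2.88 - 8.7*m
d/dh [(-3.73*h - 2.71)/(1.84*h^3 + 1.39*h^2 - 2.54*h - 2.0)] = (13.7264*h^3 + 20.1439*h^2 + 7.5338*h + 0.5766)/(3.3856*h^6 + 5.1152*h^5 - 7.4151*h^4 - 14.4212*h^3 + 0.8916*h^2 + 10.16*h + 4.0)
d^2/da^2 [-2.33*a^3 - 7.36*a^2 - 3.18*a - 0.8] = -13.98*a - 14.72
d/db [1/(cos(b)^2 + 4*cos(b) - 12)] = 2*(cos(b) + 2)*sin(b)/(cos(b)^2 + 4*cos(b) - 12)^2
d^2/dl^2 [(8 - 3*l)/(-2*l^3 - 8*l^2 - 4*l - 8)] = ((3*l - 8)*(3*l^2 + 8*l + 2)^2 - (9*l^2 + 24*l + (3*l - 8)*(3*l + 4) + 6)*(l^3 + 4*l^2 + 2*l + 4))/(l^3 + 4*l^2 + 2*l + 4)^3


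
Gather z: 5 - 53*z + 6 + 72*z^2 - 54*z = 72*z^2 - 107*z + 11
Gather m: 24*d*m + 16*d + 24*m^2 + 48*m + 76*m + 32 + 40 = 16*d + 24*m^2 + m*(24*d + 124) + 72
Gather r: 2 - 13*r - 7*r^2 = -7*r^2 - 13*r + 2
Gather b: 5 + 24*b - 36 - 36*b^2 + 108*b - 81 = -36*b^2 + 132*b - 112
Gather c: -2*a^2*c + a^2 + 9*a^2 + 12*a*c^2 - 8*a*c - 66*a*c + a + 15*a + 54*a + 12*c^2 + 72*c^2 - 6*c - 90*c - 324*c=10*a^2 + 70*a + c^2*(12*a + 84) + c*(-2*a^2 - 74*a - 420)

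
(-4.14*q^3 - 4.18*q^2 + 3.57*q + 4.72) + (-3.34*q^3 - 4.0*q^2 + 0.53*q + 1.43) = -7.48*q^3 - 8.18*q^2 + 4.1*q + 6.15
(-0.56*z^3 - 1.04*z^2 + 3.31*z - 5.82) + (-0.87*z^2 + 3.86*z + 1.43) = -0.56*z^3 - 1.91*z^2 + 7.17*z - 4.39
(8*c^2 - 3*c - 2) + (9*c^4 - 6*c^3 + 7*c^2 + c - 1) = 9*c^4 - 6*c^3 + 15*c^2 - 2*c - 3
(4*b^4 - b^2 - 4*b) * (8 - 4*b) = -16*b^5 + 32*b^4 + 4*b^3 + 8*b^2 - 32*b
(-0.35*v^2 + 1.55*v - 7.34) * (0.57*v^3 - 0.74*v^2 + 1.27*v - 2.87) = -0.1995*v^5 + 1.1425*v^4 - 5.7753*v^3 + 8.4046*v^2 - 13.7703*v + 21.0658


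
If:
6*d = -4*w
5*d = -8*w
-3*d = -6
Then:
No Solution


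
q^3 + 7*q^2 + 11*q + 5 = (q + 1)^2*(q + 5)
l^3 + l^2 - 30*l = l*(l - 5)*(l + 6)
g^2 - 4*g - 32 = (g - 8)*(g + 4)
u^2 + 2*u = u*(u + 2)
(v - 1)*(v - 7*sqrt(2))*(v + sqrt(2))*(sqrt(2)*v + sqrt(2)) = sqrt(2)*v^4 - 12*v^3 - 15*sqrt(2)*v^2 + 12*v + 14*sqrt(2)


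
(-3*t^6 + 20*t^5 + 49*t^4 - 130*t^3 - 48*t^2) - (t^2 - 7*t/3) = -3*t^6 + 20*t^5 + 49*t^4 - 130*t^3 - 49*t^2 + 7*t/3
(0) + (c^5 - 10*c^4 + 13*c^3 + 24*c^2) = c^5 - 10*c^4 + 13*c^3 + 24*c^2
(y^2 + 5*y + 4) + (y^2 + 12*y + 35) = 2*y^2 + 17*y + 39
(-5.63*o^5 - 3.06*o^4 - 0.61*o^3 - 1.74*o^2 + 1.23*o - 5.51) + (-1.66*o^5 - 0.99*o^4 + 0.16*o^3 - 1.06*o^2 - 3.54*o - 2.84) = -7.29*o^5 - 4.05*o^4 - 0.45*o^3 - 2.8*o^2 - 2.31*o - 8.35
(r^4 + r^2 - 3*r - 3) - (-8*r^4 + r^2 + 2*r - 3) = 9*r^4 - 5*r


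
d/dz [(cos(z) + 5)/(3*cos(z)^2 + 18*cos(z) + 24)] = (cos(z)^2 + 10*cos(z) + 22)*sin(z)/(3*(cos(z)^2 + 6*cos(z) + 8)^2)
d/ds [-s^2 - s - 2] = -2*s - 1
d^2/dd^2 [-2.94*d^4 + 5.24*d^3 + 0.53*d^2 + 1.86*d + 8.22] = -35.28*d^2 + 31.44*d + 1.06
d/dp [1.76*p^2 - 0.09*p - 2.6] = 3.52*p - 0.09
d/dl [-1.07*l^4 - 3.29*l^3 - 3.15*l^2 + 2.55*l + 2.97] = -4.28*l^3 - 9.87*l^2 - 6.3*l + 2.55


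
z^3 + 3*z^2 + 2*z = z*(z + 1)*(z + 2)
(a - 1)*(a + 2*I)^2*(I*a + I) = I*a^4 - 4*a^3 - 5*I*a^2 + 4*a + 4*I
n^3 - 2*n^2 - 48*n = n*(n - 8)*(n + 6)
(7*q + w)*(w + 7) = 7*q*w + 49*q + w^2 + 7*w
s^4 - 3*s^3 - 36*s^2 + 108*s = s*(s - 6)*(s - 3)*(s + 6)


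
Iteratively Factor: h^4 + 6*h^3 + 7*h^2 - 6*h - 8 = (h + 1)*(h^3 + 5*h^2 + 2*h - 8) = (h + 1)*(h + 4)*(h^2 + h - 2) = (h - 1)*(h + 1)*(h + 4)*(h + 2)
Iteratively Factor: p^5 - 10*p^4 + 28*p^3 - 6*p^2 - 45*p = (p + 1)*(p^4 - 11*p^3 + 39*p^2 - 45*p) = (p - 5)*(p + 1)*(p^3 - 6*p^2 + 9*p) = (p - 5)*(p - 3)*(p + 1)*(p^2 - 3*p) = (p - 5)*(p - 3)^2*(p + 1)*(p)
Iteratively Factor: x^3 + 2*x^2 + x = (x)*(x^2 + 2*x + 1) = x*(x + 1)*(x + 1)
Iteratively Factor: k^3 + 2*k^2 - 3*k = (k - 1)*(k^2 + 3*k) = (k - 1)*(k + 3)*(k)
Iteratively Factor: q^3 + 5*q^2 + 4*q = (q + 1)*(q^2 + 4*q) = q*(q + 1)*(q + 4)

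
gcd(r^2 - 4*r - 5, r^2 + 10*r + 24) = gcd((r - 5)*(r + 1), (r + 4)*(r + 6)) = 1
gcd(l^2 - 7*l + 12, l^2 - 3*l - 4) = l - 4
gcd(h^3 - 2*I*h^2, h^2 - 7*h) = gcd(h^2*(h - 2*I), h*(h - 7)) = h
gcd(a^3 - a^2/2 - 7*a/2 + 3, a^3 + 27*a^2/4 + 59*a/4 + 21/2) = a + 2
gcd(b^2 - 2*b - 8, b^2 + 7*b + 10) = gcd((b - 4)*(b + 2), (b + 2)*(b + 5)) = b + 2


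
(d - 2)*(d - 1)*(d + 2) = d^3 - d^2 - 4*d + 4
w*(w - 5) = w^2 - 5*w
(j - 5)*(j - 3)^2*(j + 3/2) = j^4 - 19*j^3/2 + 45*j^2/2 + 27*j/2 - 135/2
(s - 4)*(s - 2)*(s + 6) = s^3 - 28*s + 48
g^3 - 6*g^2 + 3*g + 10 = (g - 5)*(g - 2)*(g + 1)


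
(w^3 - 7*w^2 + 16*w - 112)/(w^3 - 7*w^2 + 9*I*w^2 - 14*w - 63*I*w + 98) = (w^2 + 16)/(w^2 + 9*I*w - 14)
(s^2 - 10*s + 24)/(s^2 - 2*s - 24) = (s - 4)/(s + 4)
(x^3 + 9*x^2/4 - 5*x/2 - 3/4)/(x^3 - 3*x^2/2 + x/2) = (4*x^2 + 13*x + 3)/(2*x*(2*x - 1))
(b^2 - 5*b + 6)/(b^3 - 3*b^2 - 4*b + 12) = 1/(b + 2)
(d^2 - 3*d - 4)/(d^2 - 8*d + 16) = (d + 1)/(d - 4)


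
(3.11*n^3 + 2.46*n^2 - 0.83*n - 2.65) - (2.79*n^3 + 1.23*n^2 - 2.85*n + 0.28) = 0.32*n^3 + 1.23*n^2 + 2.02*n - 2.93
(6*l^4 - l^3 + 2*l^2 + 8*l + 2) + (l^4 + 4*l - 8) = 7*l^4 - l^3 + 2*l^2 + 12*l - 6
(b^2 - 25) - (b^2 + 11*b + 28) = -11*b - 53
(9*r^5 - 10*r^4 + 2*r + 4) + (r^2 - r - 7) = 9*r^5 - 10*r^4 + r^2 + r - 3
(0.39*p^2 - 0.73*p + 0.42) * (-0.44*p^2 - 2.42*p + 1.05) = -0.1716*p^4 - 0.6226*p^3 + 1.9913*p^2 - 1.7829*p + 0.441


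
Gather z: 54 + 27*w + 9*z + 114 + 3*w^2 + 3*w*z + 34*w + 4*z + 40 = 3*w^2 + 61*w + z*(3*w + 13) + 208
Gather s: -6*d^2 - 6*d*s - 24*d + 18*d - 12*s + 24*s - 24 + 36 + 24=-6*d^2 - 6*d + s*(12 - 6*d) + 36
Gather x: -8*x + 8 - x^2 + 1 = -x^2 - 8*x + 9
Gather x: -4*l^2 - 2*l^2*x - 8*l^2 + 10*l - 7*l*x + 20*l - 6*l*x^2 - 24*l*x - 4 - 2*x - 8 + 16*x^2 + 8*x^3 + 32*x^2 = -12*l^2 + 30*l + 8*x^3 + x^2*(48 - 6*l) + x*(-2*l^2 - 31*l - 2) - 12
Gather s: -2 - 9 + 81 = 70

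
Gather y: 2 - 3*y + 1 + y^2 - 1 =y^2 - 3*y + 2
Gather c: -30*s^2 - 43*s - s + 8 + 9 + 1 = -30*s^2 - 44*s + 18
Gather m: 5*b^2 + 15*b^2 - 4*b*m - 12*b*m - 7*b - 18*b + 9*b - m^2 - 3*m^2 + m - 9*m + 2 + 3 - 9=20*b^2 - 16*b - 4*m^2 + m*(-16*b - 8) - 4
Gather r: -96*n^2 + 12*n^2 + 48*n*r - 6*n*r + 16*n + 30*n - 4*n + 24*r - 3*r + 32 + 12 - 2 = -84*n^2 + 42*n + r*(42*n + 21) + 42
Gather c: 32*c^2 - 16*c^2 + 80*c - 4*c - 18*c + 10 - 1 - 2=16*c^2 + 58*c + 7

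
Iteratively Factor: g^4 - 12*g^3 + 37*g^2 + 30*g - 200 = (g - 5)*(g^3 - 7*g^2 + 2*g + 40) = (g - 5)^2*(g^2 - 2*g - 8) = (g - 5)^2*(g + 2)*(g - 4)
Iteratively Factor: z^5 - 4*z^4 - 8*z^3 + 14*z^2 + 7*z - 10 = (z - 1)*(z^4 - 3*z^3 - 11*z^2 + 3*z + 10) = (z - 1)^2*(z^3 - 2*z^2 - 13*z - 10) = (z - 1)^2*(z + 2)*(z^2 - 4*z - 5) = (z - 1)^2*(z + 1)*(z + 2)*(z - 5)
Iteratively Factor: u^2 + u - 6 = (u - 2)*(u + 3)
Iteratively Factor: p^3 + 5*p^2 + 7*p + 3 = (p + 3)*(p^2 + 2*p + 1) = (p + 1)*(p + 3)*(p + 1)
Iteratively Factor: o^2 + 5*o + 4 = (o + 4)*(o + 1)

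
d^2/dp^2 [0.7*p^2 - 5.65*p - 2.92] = 1.40000000000000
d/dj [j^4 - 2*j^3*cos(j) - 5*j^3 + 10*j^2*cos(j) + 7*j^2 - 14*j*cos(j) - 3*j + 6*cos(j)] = 2*j^3*sin(j) + 4*j^3 - 10*j^2*sin(j) - 6*j^2*cos(j) - 15*j^2 + 14*j*sin(j) + 20*j*cos(j) + 14*j - 6*sin(j) - 14*cos(j) - 3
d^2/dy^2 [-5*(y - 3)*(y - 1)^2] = 50 - 30*y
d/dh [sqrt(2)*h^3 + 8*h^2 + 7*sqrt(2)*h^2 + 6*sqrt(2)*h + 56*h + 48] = 3*sqrt(2)*h^2 + 16*h + 14*sqrt(2)*h + 6*sqrt(2) + 56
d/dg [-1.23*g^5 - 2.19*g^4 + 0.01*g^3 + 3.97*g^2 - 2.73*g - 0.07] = -6.15*g^4 - 8.76*g^3 + 0.03*g^2 + 7.94*g - 2.73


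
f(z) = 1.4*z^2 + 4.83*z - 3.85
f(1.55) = 7.00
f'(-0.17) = 4.35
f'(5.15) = 19.25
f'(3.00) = 13.23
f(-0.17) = -4.63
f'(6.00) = 21.63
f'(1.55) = 9.17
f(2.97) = 22.84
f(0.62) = -0.32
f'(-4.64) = -8.16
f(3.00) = 23.24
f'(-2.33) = -1.69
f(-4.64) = 3.88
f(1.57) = 7.18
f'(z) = 2.8*z + 4.83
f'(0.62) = 6.57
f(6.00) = 75.53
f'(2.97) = 13.15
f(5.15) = 58.16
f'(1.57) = 9.23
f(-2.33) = -7.50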